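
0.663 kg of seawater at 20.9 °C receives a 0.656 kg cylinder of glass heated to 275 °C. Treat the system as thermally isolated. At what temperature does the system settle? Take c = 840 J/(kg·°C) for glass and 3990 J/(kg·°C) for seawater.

Heat gained plus heat lost sum to zero:
0.656·840·(T − 275) + 0.663·3990·(T − 20.9) = 0
3196.4 T = 206824
T ≈ 64.71 °C

T_f ≈ 64.7 °C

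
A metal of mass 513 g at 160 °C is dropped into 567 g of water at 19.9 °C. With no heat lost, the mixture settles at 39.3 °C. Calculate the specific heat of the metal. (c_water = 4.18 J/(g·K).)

c ≈ 0.743 J/(g·K)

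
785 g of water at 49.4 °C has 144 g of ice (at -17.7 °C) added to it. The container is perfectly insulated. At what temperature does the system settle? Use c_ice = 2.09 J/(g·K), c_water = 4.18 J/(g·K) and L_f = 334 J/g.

T_f ≈ 28.0 °C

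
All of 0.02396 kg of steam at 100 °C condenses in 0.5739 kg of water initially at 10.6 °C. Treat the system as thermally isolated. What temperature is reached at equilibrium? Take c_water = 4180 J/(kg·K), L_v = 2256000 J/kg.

T_f ≈ 35.8 °C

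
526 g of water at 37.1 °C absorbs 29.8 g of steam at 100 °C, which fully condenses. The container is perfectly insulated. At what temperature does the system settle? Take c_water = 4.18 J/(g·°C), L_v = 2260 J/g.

Energy conservation, ΣQ = 0:
condense steam: −29.8×2260 = −67348
  condensed water 100 °C→T: 124.56(T − 100)
  original water: 2198.7(T − 37.1)
2323.2 T = 67348 + 12456 + 81571 = 161375
T ≈ 69.46 °C — below 100 °C, confirming all the steam condensed.

T_f ≈ 69.5 °C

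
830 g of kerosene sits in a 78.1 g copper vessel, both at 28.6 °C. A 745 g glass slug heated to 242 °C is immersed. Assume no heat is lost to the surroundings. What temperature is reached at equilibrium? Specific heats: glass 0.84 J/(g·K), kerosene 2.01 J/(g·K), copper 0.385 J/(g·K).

T_f ≈ 86.1 °C

T_f is the heat-capacity-weighted average of the initial temperatures:
T_f = (625.8×242 + 1668.3×28.6 + 30.07×28.6) / (625.8 + 1668.3 + 30.07)
    = 200017 / 2324.2 ≈ 86.06 °C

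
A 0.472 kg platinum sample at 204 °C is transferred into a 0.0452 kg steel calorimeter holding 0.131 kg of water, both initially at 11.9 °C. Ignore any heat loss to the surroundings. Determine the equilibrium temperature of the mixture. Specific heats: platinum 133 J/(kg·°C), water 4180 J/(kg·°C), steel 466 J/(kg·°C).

T_f ≈ 31.0 °C

With ΣQ=0 the equilibrium temperature is the m·c-weighted mean:
T_f = (62.78*204 + 547.58*11.9 + 21.06*11.9) / (62.78 + 547.58 + 21.06)
    = 19573 / 631.42 ≈ 31.00 °C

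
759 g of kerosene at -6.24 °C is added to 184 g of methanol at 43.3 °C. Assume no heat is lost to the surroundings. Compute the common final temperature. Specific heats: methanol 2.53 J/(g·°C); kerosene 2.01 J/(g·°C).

T_f ≈ 5.3 °C

Heat lost by the methanol equals heat gained by the kerosene:
184*2.53*(43.3 − T) = 759*2.01*(T − (-6.24))
465.52(43.3 − T) = 1525.6(T − (-6.24))
1991.1 T = 10637  ⇒  T ≈ 5.34 °C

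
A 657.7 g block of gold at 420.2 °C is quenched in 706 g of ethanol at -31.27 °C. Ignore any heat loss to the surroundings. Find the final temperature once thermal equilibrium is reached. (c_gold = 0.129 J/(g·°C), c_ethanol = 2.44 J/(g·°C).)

Net heat exchanged in the isolated system is zero:
657.7×0.129×(T − 420.2) + 706×2.44×(T − (-31.27)) = 0
84.84(T − 420.2) + 1722.6(T − (-31.27)) = 0
(84.84 + 1722.6) T = 84.84×420.2 + 1722.6×(-31.27)
T = -18216 / 1807.5 = -10.1 °C

T_f ≈ -10.1 °C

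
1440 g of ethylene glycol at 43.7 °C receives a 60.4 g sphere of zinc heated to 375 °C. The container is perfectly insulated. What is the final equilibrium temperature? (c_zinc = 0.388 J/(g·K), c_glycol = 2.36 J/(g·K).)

T_f ≈ 46.0 °C

Conservation of energy gives ΣQ = 0:
60.4*0.388*(T − 375) + 1440*2.36*(T − 43.7) = 0
23.44(T − 375) + 3398.4(T − 43.7) = 0
(23.44 + 3398.4) T = 23.44*375 + 3398.4*43.7
T = 157298/3421.8 ≈ 45.97 °C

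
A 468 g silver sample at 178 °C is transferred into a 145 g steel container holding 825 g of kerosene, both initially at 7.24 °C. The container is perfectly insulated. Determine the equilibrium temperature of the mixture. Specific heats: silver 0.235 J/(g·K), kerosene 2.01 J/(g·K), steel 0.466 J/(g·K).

T_f ≈ 17.5 °C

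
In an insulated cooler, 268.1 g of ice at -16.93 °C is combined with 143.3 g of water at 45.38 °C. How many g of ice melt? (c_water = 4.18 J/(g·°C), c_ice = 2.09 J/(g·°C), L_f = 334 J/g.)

m_melted ≈ 53 g

Heat available from the water dropping to 0 °C: 143.3×4.18×45.38 = 27182 J.
Of that, 268.1×2.09×16.93 = 9486.4 J goes to bring the ice to 0 °C, leaving 17696 J.
Fully melting the ice requires m_ice L_f = 268.1×334 = 89545 J.
17696 J < 89545 J, so only part of the ice melts and the system sits at 0 °C.
m_melt = 17696 / L_f = 52.98 g.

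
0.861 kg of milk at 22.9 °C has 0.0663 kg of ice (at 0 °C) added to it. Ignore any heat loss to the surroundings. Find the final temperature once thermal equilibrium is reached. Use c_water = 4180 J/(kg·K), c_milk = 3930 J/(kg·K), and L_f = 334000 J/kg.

T_f ≈ 15.1 °C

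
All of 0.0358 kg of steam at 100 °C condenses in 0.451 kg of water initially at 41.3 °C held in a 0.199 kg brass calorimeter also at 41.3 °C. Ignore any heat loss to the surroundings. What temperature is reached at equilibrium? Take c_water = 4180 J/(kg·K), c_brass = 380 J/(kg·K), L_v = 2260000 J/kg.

T_f ≈ 83.8 °C

Taking heat into each body as positive, Σ m c ΔT = 0:
latent heat released on condensation: 0.0358×2260000 = 80908; condensed water 100 °C→T: 149.64(T − 100); original water: 1885.2(T − 41.3); cup: 75.62(T − 41.3)
2110.4 T = 80908 + 14964 + 80981 = 176853
T ≈ 83.80 °C — below 100 °C, confirming all the steam condensed.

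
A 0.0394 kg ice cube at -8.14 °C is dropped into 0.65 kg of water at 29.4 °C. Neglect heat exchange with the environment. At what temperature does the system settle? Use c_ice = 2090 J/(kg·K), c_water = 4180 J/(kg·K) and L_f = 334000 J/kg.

Heat gained plus heat lost sum to zero:
ice -8.14→0 °C: 0.0394×2090×8.14 = 670.3
  melt ice: 0.0394×334000 = 13160
  meltwater 0→T: 0.0394×4180×T = 164.69 T
  water: 2717(T − 29.4)
2881.7 T = 79880 − 13830 = 66050
T ≈ 22.92 °C (positive, so assuming full melt was valid).

T_f ≈ 22.9 °C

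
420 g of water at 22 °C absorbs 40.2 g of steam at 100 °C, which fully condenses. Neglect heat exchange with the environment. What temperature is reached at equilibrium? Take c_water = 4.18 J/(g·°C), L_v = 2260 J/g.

T_f ≈ 76.0 °C

Energy balance with sensible and latent terms:
steam→water at 100 °C releases m L_v = 40.2×2260 = 90852; condensate cools 100→T: 40.2×4.18×(T − 100) = 168.04(T − 100); water warms: 420×4.18×(T − 22) = 1755.6(T − 22)
1923.6 T = 90852 + 16804 + 38623 = 146279
T ≈ 76.04 °C — below 100 °C, confirming all the steam condensed.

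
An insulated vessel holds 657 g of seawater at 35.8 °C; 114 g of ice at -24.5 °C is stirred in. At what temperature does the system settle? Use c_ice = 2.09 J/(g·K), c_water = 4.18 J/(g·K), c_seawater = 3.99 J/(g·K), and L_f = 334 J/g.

Let T be the final temperature. ΣQ_i = 0:
ice -24.5→0 °C: 114·2.09·24.5 = 5837.4
  latent heat to melt: 114·334 = 38076
  meltwater 0→T: 114·4.18·T = 476.52 T
  seawater: 2621.4(T − 35.8)
3098 T = 93847 − 43913 = 49934
T ≈ 16.12 °C. Since T > 0 °C, the all-ice-melts assumption holds.

T_f ≈ 16.1 °C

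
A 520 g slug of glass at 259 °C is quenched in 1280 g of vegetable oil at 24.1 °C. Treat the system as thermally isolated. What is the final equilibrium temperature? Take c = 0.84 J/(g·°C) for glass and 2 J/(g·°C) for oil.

T_f ≈ 58.3 °C

Energy conservation, ΣQ = 0:
520*0.84*(T − 259) + 1280*2*(T − 24.1) = 0
2996.8 T = 174827
T ≈ 58.34 °C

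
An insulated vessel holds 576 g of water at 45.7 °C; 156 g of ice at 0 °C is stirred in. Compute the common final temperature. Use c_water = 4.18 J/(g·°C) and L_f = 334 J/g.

T_f ≈ 18.9 °C

Heat gained plus heat lost sum to zero:
fusion: m_ice L_f = 156×334 = 52104; meltwater 0→T: 156×4.18×T = 652.08 T; water cools: 576×4.18×(T − 45.7) = 2407.7(T − 45.7)
3059.8 T = 110031 − 52104 = 57927
T ≈ 18.93 °C (positive, so assuming full melt was valid).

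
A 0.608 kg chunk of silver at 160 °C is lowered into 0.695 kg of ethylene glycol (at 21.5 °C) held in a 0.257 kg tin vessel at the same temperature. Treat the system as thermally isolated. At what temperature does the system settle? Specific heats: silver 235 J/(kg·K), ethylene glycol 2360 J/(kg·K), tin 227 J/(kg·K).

T_f ≈ 32.2 °C

T_f = Σ m_i c_i T_i / Σ m_i c_i:
T_f = (142.88×160 + 1640.2×21.5 + 58.34×21.5) / (142.88 + 1640.2 + 58.34)
    = 59379 / 1841.4 ≈ 32.25 °C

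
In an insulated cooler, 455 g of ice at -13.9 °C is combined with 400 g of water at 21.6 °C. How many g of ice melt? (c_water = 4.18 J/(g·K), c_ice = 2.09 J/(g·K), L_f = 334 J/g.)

m_melted ≈ 68.6 g

Heat available from the water dropping to 0 °C: 400×4.18×21.6 = 36115 J.
Warming the ice to 0 °C takes 455×2.09×13.9 = 13218 J, leaving 22897 J for melting.
To melt every bit of ice: 455×334 = 151970 J.
Since 22897 < 151970 J, not all the ice melts; equilibrium is at 0 °C.
m_melted×334 = 22897  ⇒  m_melted ≈ 68.55 g.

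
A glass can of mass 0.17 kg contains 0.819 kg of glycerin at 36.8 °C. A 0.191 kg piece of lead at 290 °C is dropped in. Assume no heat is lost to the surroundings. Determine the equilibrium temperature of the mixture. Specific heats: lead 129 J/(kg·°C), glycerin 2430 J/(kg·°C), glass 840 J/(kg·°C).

T_f ≈ 39.7 °C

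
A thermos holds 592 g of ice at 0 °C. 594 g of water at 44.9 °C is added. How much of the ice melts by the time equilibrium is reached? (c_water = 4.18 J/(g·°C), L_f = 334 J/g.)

m_melted ≈ 334 g

Heat available from the water dropping to 0 °C: 594·4.18·44.9 = 111483 J.
To melt every bit of ice: 592·334 = 197728 J.
That's not enough to melt it all — equilibrium is at 0 °C with ice remaining.
m_melt = 111483 / L_f = 333.8 g.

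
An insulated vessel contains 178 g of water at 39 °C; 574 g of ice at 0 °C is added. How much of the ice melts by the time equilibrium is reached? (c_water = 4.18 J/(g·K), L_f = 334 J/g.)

m_melted ≈ 86.9 g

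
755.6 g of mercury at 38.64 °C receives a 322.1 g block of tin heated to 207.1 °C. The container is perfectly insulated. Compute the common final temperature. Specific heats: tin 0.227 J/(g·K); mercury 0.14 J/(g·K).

Set heat shed by the hot body equal to heat absorbed by the cold body:
322.1*0.227*(207.1 − T) = 755.6*0.14*(T − 38.64)
73.12(207.1 − T) = 105.78(T − 38.64)
178.9 T = 19230  ⇒  T ≈ 107.49 °C

T_f ≈ 107.5 °C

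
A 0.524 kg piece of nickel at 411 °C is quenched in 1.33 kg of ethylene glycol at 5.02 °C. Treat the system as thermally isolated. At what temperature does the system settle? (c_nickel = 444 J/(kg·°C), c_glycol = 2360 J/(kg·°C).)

T_f ≈ 33.0 °C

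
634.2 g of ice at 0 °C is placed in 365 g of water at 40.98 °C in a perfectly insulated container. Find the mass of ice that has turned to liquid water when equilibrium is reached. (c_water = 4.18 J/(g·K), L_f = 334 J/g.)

Water can give up m c ΔT = 365·4.18·40.98 = 62523 J before reaching 0 °C.
Melting all 634.2 g of ice would need 634.2·334 = 211823 J.
That's not enough to melt it all — equilibrium is at 0 °C with ice remaining.
Mass melted = 62523/334 ≈ 187.2 g.

m_melted ≈ 187 g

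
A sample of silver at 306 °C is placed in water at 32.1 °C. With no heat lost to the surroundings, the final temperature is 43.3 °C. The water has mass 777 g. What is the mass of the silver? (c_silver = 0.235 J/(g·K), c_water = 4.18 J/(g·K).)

m ≈ 589 g

Net heat exchanged in the isolated system is zero:
m×0.235×(43.3 − 306) + 777×4.18×(43.3 − 32.1) = 0
-61.73 m = -36376
m = -36376/-61.73 ≈ 589.2 g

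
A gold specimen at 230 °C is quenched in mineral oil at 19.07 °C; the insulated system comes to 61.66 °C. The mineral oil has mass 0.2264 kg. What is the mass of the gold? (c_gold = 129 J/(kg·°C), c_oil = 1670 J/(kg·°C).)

m ≈ 0.742 kg

|Q_gold| = |Q_oil|:
m·129·(230 − 61.66) = 0.2264·1670·(61.66 − 19.07)
21716 m = 16103  ⇒  m ≈ 0.7415 kg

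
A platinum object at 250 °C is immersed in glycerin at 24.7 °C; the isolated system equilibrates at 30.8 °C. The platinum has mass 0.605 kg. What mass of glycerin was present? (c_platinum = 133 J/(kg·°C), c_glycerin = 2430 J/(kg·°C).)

Taking heat into each body as positive, Σ m c ΔT = 0:
0.605·133·(30.8 − 250) + m·2430·(30.8 − 24.7) = 0
14823 m = 17638
m = 17638/14823 ≈ 1.19 kg

m ≈ 1.19 kg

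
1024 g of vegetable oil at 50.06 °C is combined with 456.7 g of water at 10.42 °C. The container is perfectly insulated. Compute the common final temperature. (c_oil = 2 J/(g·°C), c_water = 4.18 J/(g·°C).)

T_f ≈ 30.9 °C

Energy conservation, ΣQ = 0:
1024*2*(T − 50.06) + 456.7*4.18*(T − 10.42) = 0
(2048 + 1909) T = 2048*50.06 + 1909*10.42
T ≈ 30.94 °C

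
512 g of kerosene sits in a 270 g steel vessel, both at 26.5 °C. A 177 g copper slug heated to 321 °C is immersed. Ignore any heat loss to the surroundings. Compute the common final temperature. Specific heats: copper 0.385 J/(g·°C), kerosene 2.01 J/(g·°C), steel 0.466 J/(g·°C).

T_f ≈ 42.9 °C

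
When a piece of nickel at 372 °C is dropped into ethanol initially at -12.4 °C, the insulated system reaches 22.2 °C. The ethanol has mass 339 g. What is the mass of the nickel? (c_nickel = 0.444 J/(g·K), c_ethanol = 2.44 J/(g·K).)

m ≈ 184 g

Setting the total heat transfer to zero:
m×0.444×(22.2 − 372) + 339×2.44×(22.2 − (-12.4)) = 0
-155.31 m = -28620
m = -28620/-155.31 ≈ 184.3 g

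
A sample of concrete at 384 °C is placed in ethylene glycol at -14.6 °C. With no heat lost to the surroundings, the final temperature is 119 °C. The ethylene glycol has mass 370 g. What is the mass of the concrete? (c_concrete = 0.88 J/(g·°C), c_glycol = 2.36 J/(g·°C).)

m ≈ 500 g

Heat lost by the concrete = heat gained by the glycol:
m·0.88·(384 − 119) = 370·2.36·(119 − (-14.6))
233.2 m = 116660  ⇒  m ≈ 500.3 g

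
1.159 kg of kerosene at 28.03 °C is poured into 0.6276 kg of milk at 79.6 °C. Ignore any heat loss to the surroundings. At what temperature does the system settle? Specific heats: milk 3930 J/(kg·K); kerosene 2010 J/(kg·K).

T_f ≈ 54.6 °C

Set heat shed by the hot body equal to heat absorbed by the cold body:
0.6276*3930*(79.6 − T) = 1.159*2010*(T − 28.03)
2466.5(79.6 − T) = 2329.6(T − 28.03)
4796.1 T = 261629  ⇒  T ≈ 54.55 °C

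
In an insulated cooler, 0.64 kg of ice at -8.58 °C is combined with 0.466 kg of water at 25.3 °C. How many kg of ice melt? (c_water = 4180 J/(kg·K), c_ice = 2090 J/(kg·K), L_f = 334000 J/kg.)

m_melted ≈ 0.113 kg

Heat available from the water dropping to 0 °C: 0.466·4180·25.3 = 49281 J.
Of that, 0.64·2090·8.58 = 11477 J goes to bring the ice to 0 °C, leaving 37805 J.
To melt every bit of ice: 0.64·334000 = 213760 J.
37805 J < 213760 J, so only part of the ice melts and the system sits at 0 °C.
m_melted·334000 = 37805  ⇒  m_melted ≈ 0.1132 kg.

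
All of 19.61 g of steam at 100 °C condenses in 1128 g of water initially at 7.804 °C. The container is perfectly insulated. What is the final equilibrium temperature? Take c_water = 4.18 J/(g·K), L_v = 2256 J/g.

Setting the total heat transfer to zero:
condense steam: −19.61×2256 = −44240
  condensate cools 100→T: 19.61×4.18×(T − 100) = 81.97(T − 100)
  water warms: 1128×4.18×(T − 7.804) = 4715(T − 7.804)
4797 T = 44240 + 8197 + 36796 = 89233
T ≈ 18.60 °C, under the boiling point, so the assumption holds.

T_f ≈ 18.6 °C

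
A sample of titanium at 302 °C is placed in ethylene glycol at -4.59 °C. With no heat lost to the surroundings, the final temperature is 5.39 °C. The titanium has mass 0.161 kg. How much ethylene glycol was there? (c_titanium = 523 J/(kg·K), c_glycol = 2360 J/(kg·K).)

m ≈ 1.06 kg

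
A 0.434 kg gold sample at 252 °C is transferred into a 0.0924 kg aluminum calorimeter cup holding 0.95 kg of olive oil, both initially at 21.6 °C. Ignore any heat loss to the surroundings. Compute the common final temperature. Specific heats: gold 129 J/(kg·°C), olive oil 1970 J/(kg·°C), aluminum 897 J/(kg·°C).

Energy conservation, ΣQ = 0:
0.434·129·(T − 252) + 0.95·1970·(T − 21.6) + 0.0924·897·(T − 21.6) = 0
55.99(T − 252) + 1871.5(T − 21.6) + 82.88(T − 21.6) = 0
(55.99 + 1871.5 + 82.88) T = 55.99·252 + 1871.5·21.6 + 82.88·21.6
T = 56323/2010.4 ≈ 28.02 °C

T_f ≈ 28.0 °C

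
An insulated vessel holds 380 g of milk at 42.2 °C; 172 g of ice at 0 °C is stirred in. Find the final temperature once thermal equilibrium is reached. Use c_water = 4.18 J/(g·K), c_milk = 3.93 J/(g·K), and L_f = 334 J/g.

T_f ≈ 2.5 °C

Energy conservation, ΣQ = 0:
fusion: m_ice L_f = 172×334 = 57448
  meltwater 0→T: 172×4.18×T = 718.96 T
  milk: 1493.4(T − 42.2)
2212.4 T = 63021 − 57448 = 5573.5
T ≈ 2.52 °C (positive, so assuming full melt was valid).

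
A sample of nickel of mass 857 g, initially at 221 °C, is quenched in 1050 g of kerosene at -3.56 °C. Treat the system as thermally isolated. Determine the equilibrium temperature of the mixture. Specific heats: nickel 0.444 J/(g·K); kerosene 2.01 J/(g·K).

T_f ≈ 30.7 °C

Set heat shed by the hot body equal to heat absorbed by the cold body:
857*0.444*(221 − T) = 1050*2.01*(T − (-3.56))
380.51(221 − T) = 2110.5(T − (-3.56))
2491 T = 76579  ⇒  T ≈ 30.74 °C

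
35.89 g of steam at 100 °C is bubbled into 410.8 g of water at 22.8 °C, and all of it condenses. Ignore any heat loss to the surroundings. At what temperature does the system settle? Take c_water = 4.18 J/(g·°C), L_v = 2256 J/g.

Sum of m c ΔT and latent-heat terms is zero:
steam→water at 100 °C releases m L_v = 35.89×2256 = 80968
  condensate cools 100→T: 35.89×4.18×(T − 100) = 150.02(T − 100)
  original water: 1717.1(T − 22.8)
1867.2 T = 80968 + 15002 + 39151 = 135121
T ≈ 72.37 °C (< 100 °C, so full condensation is consistent).

T_f ≈ 72.4 °C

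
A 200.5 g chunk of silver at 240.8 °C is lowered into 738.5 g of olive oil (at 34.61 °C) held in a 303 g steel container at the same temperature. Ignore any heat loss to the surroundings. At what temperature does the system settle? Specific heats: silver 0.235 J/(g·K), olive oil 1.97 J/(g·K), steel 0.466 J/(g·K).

T_f ≈ 40.5 °C

T_f is the heat-capacity-weighted average of the initial temperatures:
T_f = (47.12×240.8 + 1454.8×34.61 + 141.2×34.61) / (47.12 + 1454.8 + 141.2)
    = 66585 / 1643.2 ≈ 40.52 °C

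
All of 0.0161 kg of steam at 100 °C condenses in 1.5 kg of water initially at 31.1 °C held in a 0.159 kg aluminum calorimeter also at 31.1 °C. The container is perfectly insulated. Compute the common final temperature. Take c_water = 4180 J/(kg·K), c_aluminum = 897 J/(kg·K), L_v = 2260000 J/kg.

T_f ≈ 37.4 °C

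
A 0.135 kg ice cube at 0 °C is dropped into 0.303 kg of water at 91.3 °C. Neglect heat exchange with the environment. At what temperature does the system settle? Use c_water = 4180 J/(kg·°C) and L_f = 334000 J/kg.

T_f ≈ 38.5 °C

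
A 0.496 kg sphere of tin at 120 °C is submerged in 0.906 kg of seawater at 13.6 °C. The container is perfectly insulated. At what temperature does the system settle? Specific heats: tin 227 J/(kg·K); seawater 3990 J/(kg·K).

T_f ≈ 16.8 °C

T_f = Σ m_i c_i T_i / Σ m_i c_i:
T_f = (112.59·120 + 3614.9·13.6) / (112.59 + 3614.9)
    = 62674 / 3727.5 ≈ 16.81 °C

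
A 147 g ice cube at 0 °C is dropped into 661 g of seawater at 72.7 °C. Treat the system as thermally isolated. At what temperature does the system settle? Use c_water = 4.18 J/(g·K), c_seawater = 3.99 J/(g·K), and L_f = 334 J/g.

Taking heat into each body as positive, Σ m c ΔT = 0:
melt ice: 147·334 = 49098; meltwater 0→T: 147·4.18·T = 614.46 T; seawater: 2637.4(T − 72.7)
3251.9 T = 191738 − 49098 = 142640
T ≈ 43.86 °C. Since T > 0 °C, the all-ice-melts assumption holds.

T_f ≈ 43.9 °C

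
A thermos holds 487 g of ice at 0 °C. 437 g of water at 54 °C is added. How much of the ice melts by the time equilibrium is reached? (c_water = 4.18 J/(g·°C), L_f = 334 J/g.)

m_melted ≈ 295 g

Cooling the water to 0 °C releases 437·4.18·54 = 98640 J.
Melting all 487 g of ice would need 487·334 = 162658 J.
Since 98640 < 162658 J, not all the ice melts; equilibrium is at 0 °C.
m_melted·334 = 98640  ⇒  m_melted ≈ 295.3 g.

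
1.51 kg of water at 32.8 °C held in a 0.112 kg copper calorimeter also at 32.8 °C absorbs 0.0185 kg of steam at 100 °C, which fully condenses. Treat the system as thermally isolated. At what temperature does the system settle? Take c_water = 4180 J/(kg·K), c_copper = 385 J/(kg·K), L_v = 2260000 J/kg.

Setting the total heat transfer to zero:
condense steam: −0.0185·2260000 = −41810; condensed water 100 °C→T: 77.33(T − 100); original water: 6311.8(T − 32.8); copper cup: 0.112·385·(T − 32.8) = 43.12(T − 32.8)
6432.2 T = 41810 + 7733 + 208441 = 257984
T ≈ 40.11 °C (< 100 °C, so full condensation is consistent).

T_f ≈ 40.1 °C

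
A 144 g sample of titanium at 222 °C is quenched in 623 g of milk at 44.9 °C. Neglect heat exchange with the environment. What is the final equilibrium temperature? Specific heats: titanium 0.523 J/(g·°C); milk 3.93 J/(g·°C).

T_f ≈ 50.2 °C

Setting the total heat transfer to zero:
144*0.523*(T − 222) + 623*3.93*(T − 44.9) = 0
(75.31 + 2448.4) T = 75.31*222 + 2448.4*44.9
T ≈ 50.18 °C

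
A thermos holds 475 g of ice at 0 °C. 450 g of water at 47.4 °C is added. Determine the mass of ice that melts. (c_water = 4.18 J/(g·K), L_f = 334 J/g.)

Cooling the water to 0 °C releases 450·4.18·47.4 = 89159 J.
Melting all 475 g of ice would need 475·334 = 158650 J.
Since 89159 < 158650 J, not all the ice melts; equilibrium is at 0 °C.
Mass melted = 89159/334 ≈ 266.9 g.

m_melted ≈ 267 g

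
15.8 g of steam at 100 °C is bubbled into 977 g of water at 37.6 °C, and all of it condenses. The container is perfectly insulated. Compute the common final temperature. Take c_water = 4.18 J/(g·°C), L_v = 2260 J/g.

T_f ≈ 47.2 °C

Sum of m c ΔT and latent-heat terms is zero:
steam→water at 100 °C releases m L_v = 15.8×2260 = 35708
  condensed water 100 °C→T: 66.04(T − 100)
  original water: 4083.9(T − 37.6)
4149.9 T = 35708 + 6604.4 + 153553 = 195866
T ≈ 47.20 °C (< 100 °C, so full condensation is consistent).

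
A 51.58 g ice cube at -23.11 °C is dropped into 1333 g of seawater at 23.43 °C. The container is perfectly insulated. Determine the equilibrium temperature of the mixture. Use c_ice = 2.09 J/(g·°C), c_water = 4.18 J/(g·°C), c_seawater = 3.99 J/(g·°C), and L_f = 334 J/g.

Heat gained plus heat lost sum to zero:
warm ice to 0 °C: 51.58×2.09×(0 − (-23.11)) = 2491.3; fusion: m_ice L_f = 51.58×334 = 17228; meltwater 0→T: 51.58×4.18×T = 215.6 T; seawater: 5318.7(T − 23.43)
5534.3 T = 124616 − 19719 = 104897
T ≈ 18.95 °C. Since T > 0 °C, the all-ice-melts assumption holds.

T_f ≈ 19.0 °C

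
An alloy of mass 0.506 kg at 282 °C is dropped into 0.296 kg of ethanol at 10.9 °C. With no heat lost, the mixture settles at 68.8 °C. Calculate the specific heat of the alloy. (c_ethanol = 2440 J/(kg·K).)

Let T be the final temperature. ΣQ_i = 0:
0.506×c×(68.8 − 282) + 0.296×2440×(68.8 − 10.9) = 0
-107.88 c = -41818
c = -41818/-107.88 ≈ 387.6 J/(kg·K)

c ≈ 388 J/(kg·K)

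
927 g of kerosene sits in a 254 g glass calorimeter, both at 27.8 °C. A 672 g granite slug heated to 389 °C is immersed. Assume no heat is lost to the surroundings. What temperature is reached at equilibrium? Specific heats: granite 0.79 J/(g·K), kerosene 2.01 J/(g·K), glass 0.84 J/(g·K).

Setting the total heat transfer to zero:
672·0.79·(T − 389) + 927·2.01·(T − 27.8) + 254·0.84·(T − 27.8) = 0
530.88(T − 389) + 1863.3(T − 27.8) + 213.36(T − 27.8) = 0
2607.5 T = 264243
T = 264243/2607.5 ≈ 101.34 °C

T_f ≈ 101.3 °C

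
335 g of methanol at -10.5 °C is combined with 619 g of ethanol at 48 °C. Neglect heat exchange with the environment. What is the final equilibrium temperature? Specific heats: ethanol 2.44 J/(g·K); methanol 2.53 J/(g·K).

T_f ≈ 27.0 °C

Let T be the final temperature. ΣQ_i = 0:
619·2.44·(T − 48) + 335·2.53·(T − (-10.5)) = 0
(1510.4 + 847.55) T = 1510.4·48 + 847.55·(-10.5)
T = 63598 / 2357.9 = 27 °C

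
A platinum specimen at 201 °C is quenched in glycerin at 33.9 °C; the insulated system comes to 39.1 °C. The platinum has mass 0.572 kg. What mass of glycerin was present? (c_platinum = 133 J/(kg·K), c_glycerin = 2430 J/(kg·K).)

Heat lost by the platinum = heat gained by the glycerin:
0.572·133·(201 − 39.1) = m·2430·(39.1 − 33.9)
12636 m = 12317  ⇒  m ≈ 0.9747 kg

m ≈ 0.975 kg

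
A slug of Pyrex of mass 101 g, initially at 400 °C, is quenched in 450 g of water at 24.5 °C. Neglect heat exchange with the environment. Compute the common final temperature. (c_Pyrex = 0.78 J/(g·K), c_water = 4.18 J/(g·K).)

T_f is the heat-capacity-weighted average of the initial temperatures:
T_f = (78.78×400 + 1881×24.5) / (78.78 + 1881)
    = 77596 / 1959.8 ≈ 39.59 °C

T_f ≈ 39.6 °C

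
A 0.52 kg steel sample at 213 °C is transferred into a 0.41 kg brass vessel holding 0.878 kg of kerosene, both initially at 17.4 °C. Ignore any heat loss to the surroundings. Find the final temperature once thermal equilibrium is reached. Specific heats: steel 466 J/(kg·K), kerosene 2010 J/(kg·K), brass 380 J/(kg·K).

T_f is the heat-capacity-weighted average of the initial temperatures:
T_f = (242.32*213 + 1764.8*17.4 + 155.8*17.4) / (242.32 + 1764.8 + 155.8)
    = 85032 / 2162.9 ≈ 39.31 °C

T_f ≈ 39.3 °C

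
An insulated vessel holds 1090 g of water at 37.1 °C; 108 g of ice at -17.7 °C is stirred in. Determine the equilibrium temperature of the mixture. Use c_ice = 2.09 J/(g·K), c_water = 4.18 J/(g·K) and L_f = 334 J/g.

T_f ≈ 25.8 °C

Let T be the final temperature. ΣQ_i = 0:
ice -17.7→0 °C: 108×2.09×17.7 = 3995.2; fusion: m_ice L_f = 108×334 = 36072; warm the meltwater: 451.44 T; water cools: 1090×4.18×(T − 37.1) = 4556.2(T − 37.1)
5007.6 T = 169035 − 40067 = 128968
T ≈ 25.75 °C — above 0 °C, consistent with complete melting.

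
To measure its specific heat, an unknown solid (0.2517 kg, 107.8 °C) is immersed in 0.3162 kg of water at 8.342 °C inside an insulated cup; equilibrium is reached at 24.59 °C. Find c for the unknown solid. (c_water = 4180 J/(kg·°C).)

Heat lost by the unknown solid = heat gained by the water:
0.2517·c·(107.8 − 24.59) = 0.3162·4180·(24.59 − 8.342)
20.94 c = 21475  ⇒  c ≈ 1025 J/(kg·°C)

c ≈ 1030 J/(kg·°C)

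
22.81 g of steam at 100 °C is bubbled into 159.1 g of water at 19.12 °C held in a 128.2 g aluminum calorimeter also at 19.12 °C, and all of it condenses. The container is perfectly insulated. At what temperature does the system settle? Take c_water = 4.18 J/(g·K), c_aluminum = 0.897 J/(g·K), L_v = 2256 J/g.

T_f ≈ 86.7 °C

Taking heat into each body as positive, Σ m c ΔT = 0:
steam→water at 100 °C releases m L_v = 22.81·2256 = 51459; condensate cools 100→T: 22.81·4.18·(T − 100) = 95.35(T − 100); water warms: 159.1·4.18·(T − 19.12) = 665.04(T − 19.12); aluminum cup: 128.2·0.897·(T − 19.12) = 115(T − 19.12)
875.38 T = 51459 + 9534.6 + 14914 = 75908
T ≈ 86.71 °C (< 100 °C, so full condensation is consistent).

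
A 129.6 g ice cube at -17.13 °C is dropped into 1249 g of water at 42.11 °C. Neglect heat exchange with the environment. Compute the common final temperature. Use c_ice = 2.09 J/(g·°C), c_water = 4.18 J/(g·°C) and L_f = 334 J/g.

Net heat exchanged in the isolated system is zero:
warm ice to 0 °C: 129.6·2.09·(0 − (-17.13)) = 4639.9
  melt ice: 129.6·334 = 43286
  meltwater 0→T: 129.6·4.18·T = 541.73 T
  water cools: 1249·4.18·(T − 42.11) = 5220.8(T − 42.11)
5762.5 T = 219849 − 47926 = 171922
T ≈ 29.83 °C (positive, so assuming full melt was valid).

T_f ≈ 29.8 °C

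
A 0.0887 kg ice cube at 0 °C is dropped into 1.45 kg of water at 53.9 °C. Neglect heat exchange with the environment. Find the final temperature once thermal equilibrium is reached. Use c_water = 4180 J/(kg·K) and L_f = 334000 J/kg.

T_f ≈ 46.2 °C

Conservation of energy gives ΣQ = 0:
latent heat to melt: 0.0887·334000 = 29626; meltwater 0→T: 0.0887·4180·T = 370.77 T; water cools: 1.45·4180·(T − 53.9) = 6061(T − 53.9)
6431.8 T = 326688 − 29626 = 297062
T ≈ 46.19 °C — above 0 °C, consistent with complete melting.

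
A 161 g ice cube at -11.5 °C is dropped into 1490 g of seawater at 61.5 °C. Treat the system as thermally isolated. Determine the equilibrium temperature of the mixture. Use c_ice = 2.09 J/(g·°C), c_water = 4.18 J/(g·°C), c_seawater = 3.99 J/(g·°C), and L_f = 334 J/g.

T_f ≈ 46.5 °C

Energy balance with sensible and latent terms:
ice -11.5→0 °C: 161×2.09×11.5 = 3869.6
  fusion: m_ice L_f = 161×334 = 53774
  meltwater 0→T: 161×4.18×T = 672.98 T
  seawater cools: 1490×3.99×(T − 61.5) = 5945.1(T − 61.5)
6618.1 T = 365624 − 57644 = 307980
T ≈ 46.54 °C (positive, so assuming full melt was valid).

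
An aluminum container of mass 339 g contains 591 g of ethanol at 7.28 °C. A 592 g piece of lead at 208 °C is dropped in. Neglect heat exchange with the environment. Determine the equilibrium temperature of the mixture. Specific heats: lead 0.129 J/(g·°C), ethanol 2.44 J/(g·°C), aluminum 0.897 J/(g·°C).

T_f ≈ 15.7 °C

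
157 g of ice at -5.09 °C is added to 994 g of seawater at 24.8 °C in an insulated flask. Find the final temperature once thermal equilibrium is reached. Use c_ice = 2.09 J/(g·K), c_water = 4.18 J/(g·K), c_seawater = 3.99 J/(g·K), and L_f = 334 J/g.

T_f ≈ 9.6 °C

Energy balance with sensible and latent terms:
ice -5.09→0 °C: 157×2.09×5.09 = 1670.2; fusion: m_ice L_f = 157×334 = 52438; meltwater 0→T: 157×4.18×T = 656.26 T; seawater cools: 994×3.99×(T − 24.8) = 3966.1(T − 24.8)
4622.3 T = 98358 − 54108 = 44250
T ≈ 9.57 °C. Since T > 0 °C, the all-ice-melts assumption holds.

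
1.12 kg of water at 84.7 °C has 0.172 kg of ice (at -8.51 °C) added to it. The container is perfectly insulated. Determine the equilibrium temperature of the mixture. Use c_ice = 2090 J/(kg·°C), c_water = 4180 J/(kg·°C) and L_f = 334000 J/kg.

Taking heat into each body as positive, Σ m c ΔT = 0:
ice -8.51→0 °C: 0.172·2090·8.51 = 3059.2
  melt ice: 0.172·334000 = 57448
  meltwater 0→T: 0.172·4180·T = 718.96 T
  water: 4681.6(T − 84.7)
5400.6 T = 396532 − 60507 = 336024
T ≈ 62.22 °C. Since T > 0 °C, the all-ice-melts assumption holds.

T_f ≈ 62.2 °C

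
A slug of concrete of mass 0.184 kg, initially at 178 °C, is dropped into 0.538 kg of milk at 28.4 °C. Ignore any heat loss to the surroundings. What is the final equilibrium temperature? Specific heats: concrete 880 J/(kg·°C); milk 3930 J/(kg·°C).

Let T be the final temperature. ΣQ_i = 0:
0.184*880*(T − 178) + 0.538*3930*(T − 28.4) = 0
2276.3 T = 88869
T = 88869/2276.3 ≈ 39.04 °C

T_f ≈ 39.0 °C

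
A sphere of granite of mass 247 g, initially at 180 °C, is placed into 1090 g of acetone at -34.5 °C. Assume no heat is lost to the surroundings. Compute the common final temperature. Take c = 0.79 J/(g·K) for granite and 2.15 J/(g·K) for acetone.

T_f ≈ -18.0 °C

Set heat shed by the hot body equal to heat absorbed by the cold body:
247*0.79*(180 − T) = 1090*2.15*(T − (-34.5))
195.13(180 − T) = 2343.5(T − (-34.5))
2538.6 T = -45727  ⇒  T ≈ -18.01 °C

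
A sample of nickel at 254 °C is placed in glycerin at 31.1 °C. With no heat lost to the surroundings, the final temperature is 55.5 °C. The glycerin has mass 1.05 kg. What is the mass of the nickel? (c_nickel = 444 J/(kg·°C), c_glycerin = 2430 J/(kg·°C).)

m ≈ 0.706 kg

|Q_nickel| = |Q_glycerin|:
m×444×(254 − 55.5) = 1.05×2430×(55.5 − 31.1)
88134 m = 62257  ⇒  m ≈ 0.7064 kg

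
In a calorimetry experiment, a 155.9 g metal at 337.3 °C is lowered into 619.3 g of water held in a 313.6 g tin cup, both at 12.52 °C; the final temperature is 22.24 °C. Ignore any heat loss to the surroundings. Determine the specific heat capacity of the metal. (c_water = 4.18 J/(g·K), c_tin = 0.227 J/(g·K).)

c ≈ 0.526 J/(g·K)

Net heat exchanged in the isolated system is zero:
155.9×c×(22.24 − 337.3) + 619.3×4.18×(22.24 − 12.52) + 313.6×0.227×(22.24 − 12.52) = 0
-49118 c = -25854
c = -25854/-49118 ≈ 0.5264 J/(g·K)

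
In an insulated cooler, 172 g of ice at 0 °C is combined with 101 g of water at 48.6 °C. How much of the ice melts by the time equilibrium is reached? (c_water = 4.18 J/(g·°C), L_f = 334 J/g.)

m_melted ≈ 61.4 g

Cooling the water to 0 °C releases 101·4.18·48.6 = 20518 J.
To melt every bit of ice: 172·334 = 57448 J.
That's not enough to melt it all — equilibrium is at 0 °C with ice remaining.
Mass melted = 20518/334 ≈ 61.43 g.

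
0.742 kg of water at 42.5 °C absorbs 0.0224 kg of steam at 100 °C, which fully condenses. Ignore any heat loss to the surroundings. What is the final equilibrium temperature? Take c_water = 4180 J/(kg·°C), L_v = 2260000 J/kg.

T_f ≈ 60.0 °C

Energy balance with sensible and latent terms:
steam→water at 100 °C releases m L_v = 0.0224·2260000 = 50624
  condensate cools 100→T: 0.0224·4180·(T − 100) = 93.63(T − 100)
  water warms: 0.742·4180·(T − 42.5) = 3101.6(T − 42.5)
3195.2 T = 50624 + 9363.2 + 131816 = 191804
T ≈ 60.03 °C, under the boiling point, so the assumption holds.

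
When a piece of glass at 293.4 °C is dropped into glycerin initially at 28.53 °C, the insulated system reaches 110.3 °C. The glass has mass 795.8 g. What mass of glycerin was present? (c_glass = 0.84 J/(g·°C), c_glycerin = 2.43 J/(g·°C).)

Taking heat into each body as positive, Σ m c ΔT = 0:
795.8·0.84·(110.3 − 293.4) + m·2.43·(110.3 − 28.53) = 0
198.7 m = 122397
m = 122397/198.7 ≈ 616 g

m ≈ 616 g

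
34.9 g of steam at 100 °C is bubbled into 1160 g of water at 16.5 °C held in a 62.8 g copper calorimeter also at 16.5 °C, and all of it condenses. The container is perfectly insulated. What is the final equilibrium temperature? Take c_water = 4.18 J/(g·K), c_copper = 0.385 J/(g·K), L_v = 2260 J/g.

Energy balance with sensible and latent terms:
steam→water at 100 °C releases m L_v = 34.9·2260 = 78874; condensate cools 100→T: 34.9·4.18·(T − 100) = 145.88(T − 100); original water: 4848.8(T − 16.5); cup: 24.18(T − 16.5)
5018.9 T = 78874 + 14588 + 80404 = 173866
T ≈ 34.64 °C, under the boiling point, so the assumption holds.

T_f ≈ 34.6 °C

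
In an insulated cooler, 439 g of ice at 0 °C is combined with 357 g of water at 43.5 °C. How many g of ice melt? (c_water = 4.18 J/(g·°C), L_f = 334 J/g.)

m_melted ≈ 194 g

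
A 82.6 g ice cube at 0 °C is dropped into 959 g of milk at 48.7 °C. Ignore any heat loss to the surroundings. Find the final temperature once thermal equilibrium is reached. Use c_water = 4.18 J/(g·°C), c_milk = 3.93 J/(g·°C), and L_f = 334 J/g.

Conservation of energy gives ΣQ = 0:
latent heat to melt: 82.6·334 = 27588
  meltwater 0→T: 82.6·4.18·T = 345.27 T
  milk: 3768.9(T − 48.7)
4114.1 T = 183544 − 27588 = 155956
T ≈ 37.91 °C (positive, so assuming full melt was valid).

T_f ≈ 37.9 °C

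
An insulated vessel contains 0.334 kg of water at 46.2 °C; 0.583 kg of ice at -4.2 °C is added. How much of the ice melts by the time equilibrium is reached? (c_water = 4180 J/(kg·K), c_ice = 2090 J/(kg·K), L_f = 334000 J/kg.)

m_melted ≈ 0.178 kg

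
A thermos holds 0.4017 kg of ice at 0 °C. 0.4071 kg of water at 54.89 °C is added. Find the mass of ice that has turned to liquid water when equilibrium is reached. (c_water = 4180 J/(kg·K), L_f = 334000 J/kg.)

Water can give up m c ΔT = 0.4071·4180·54.89 = 93405 J before reaching 0 °C.
To melt every bit of ice: 0.4017·334000 = 134168 J.
That's not enough to melt it all — equilibrium is at 0 °C with ice remaining.
Mass melted = 93405/334000 ≈ 0.2797 kg.

m_melted ≈ 0.28 kg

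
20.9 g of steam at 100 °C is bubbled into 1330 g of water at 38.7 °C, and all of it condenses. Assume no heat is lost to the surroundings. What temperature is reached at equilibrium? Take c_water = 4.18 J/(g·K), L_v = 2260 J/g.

T_f ≈ 48.0 °C

Let T be the final temperature. ΣQ_i = 0:
latent heat released on condensation: 20.9·2260 = 47234
  condensed water 100 °C→T: 87.36(T − 100)
  original water: 5559.4(T − 38.7)
5646.8 T = 47234 + 8736.2 + 215149 = 271119
T ≈ 48.01 °C (< 100 °C, so full condensation is consistent).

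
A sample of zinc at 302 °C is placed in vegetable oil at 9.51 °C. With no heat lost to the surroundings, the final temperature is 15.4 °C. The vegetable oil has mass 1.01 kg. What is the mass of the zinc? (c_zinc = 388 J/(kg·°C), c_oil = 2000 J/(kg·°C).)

|Q_zinc| = |Q_oil|:
m×388×(302 − 15.4) = 1.01×2000×(15.4 − 9.51)
111201 m = 11898  ⇒  m ≈ 0.107 kg

m ≈ 0.107 kg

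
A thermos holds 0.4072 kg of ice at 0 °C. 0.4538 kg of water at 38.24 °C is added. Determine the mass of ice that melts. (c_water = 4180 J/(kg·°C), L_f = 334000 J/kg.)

Cooling the water to 0 °C releases 0.4538·4180·38.24 = 72537 J.
Melting all 0.4072 kg of ice would need 0.4072·334000 = 136005 J.
72537 J < 136005 J, so only part of the ice melts and the system sits at 0 °C.
m_melted·334000 = 72537  ⇒  m_melted ≈ 0.2172 kg.

m_melted ≈ 0.217 kg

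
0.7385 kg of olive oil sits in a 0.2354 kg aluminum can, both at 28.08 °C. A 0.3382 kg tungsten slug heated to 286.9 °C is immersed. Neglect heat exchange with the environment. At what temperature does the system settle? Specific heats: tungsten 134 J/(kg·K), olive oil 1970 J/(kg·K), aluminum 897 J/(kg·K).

T_f ≈ 34.9 °C

Let T be the final temperature. ΣQ_i = 0:
0.3382*134*(T − 286.9) + 0.7385*1970*(T − 28.08) + 0.2354*897*(T − 28.08) = 0
45.32(T − 286.9) + 1454.8(T − 28.08) + 211.15(T − 28.08) = 0
(45.32 + 1454.8 + 211.15) T = 45.32*286.9 + 1454.8*28.08 + 211.15*28.08
T = 59783/1711.3 ≈ 34.93 °C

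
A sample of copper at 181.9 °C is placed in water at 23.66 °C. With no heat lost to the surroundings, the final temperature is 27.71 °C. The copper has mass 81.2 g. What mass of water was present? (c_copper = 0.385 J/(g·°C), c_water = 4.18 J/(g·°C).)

|Q_copper| = |Q_water|:
81.2·0.385·(181.9 − 27.71) = m·4.18·(27.71 − 23.66)
16.93 m = 4820.3  ⇒  m ≈ 284.7 g

m ≈ 285 g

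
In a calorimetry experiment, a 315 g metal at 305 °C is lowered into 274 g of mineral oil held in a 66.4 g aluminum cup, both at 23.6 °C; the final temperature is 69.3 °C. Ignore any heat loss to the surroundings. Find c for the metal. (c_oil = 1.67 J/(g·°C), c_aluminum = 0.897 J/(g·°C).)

Conservation of energy gives ΣQ = 0:
315×c×(69.3 − 305) + 274×1.67×(69.3 − 23.6) + 66.4×0.897×(69.3 − 23.6) = 0
-74246 c = -23633
c = -23633/-74246 ≈ 0.3183 J/(g·°C)

c ≈ 0.318 J/(g·°C)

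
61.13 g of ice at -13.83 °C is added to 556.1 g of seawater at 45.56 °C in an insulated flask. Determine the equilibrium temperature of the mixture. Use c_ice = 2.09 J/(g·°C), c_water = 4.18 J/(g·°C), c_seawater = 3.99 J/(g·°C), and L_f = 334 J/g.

T_f ≈ 31.9 °C

Energy conservation, ΣQ = 0:
warm ice to 0 °C: 61.13×2.09×(0 − (-13.83)) = 1766.9
  fusion: m_ice L_f = 61.13×334 = 20417
  warm the meltwater: 255.52 T
  seawater: 2218.8(T − 45.56)
2474.4 T = 101090 − 22184 = 78906
T ≈ 31.89 °C. Since T > 0 °C, the all-ice-melts assumption holds.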